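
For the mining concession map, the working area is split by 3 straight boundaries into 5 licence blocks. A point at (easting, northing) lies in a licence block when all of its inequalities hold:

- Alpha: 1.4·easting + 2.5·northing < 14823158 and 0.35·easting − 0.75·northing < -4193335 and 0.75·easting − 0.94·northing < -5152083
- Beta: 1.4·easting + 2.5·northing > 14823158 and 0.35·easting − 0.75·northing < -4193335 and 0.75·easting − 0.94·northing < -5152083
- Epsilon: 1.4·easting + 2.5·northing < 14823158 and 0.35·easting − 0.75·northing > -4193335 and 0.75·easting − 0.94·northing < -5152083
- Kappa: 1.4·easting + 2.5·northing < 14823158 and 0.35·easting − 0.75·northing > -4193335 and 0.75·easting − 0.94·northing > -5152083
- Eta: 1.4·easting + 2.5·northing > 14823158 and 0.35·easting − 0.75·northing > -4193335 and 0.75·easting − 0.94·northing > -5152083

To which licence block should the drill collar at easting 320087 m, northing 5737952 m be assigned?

1.4·320087 + 2.5·5737952 = 14793001.800, which is < 14823158
0.35·320087 − 0.75·5737952 = -4191433.550, which is > -4193335
0.75·320087 − 0.94·5737952 = -5153609.630, which is < -5152083
This sign pattern matches Epsilon.

Epsilon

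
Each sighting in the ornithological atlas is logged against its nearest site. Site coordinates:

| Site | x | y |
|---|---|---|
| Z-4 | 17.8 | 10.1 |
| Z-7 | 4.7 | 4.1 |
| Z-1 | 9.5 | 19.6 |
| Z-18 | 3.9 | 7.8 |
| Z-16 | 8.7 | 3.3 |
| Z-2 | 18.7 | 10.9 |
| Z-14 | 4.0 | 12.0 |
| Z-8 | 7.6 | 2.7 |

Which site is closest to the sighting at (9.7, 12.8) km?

Squared distances to each site:
Z-4: 72.900; Z-7: 100.690; Z-1: 46.280; Z-18: 58.640; Z-16: 91.250; Z-2: 84.610; Z-14: 33.130; Z-8: 106.420.
Minimum at Z-14.

Z-14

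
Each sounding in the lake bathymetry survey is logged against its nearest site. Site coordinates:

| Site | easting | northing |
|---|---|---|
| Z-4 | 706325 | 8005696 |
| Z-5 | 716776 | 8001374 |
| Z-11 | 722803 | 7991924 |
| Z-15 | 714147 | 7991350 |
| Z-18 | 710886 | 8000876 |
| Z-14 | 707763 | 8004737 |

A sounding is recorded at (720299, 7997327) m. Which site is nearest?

Squared distances to each site:
Z-4: 265312837.000; Z-5: 28789738.000; Z-11: 35462425.000; Z-15: 73571633.000; Z-18: 101199970.000; Z-14: 212059396.000.
Minimum at Z-5.

Z-5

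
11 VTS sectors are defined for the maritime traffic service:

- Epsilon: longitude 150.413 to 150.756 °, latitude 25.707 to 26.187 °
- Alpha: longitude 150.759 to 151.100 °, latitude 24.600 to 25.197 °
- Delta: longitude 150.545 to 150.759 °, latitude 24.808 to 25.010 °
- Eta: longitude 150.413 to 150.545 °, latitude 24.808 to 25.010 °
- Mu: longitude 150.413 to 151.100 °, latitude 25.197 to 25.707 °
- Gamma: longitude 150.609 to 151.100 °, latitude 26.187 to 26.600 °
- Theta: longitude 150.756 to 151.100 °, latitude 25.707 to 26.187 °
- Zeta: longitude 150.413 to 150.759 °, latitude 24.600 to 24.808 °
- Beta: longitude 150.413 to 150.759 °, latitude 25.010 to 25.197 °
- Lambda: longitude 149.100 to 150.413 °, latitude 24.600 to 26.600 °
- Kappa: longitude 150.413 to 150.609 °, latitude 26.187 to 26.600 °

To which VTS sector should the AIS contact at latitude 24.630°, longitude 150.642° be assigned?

The point has longitude = 150.642 and latitude = 24.630.
Only Zeta satisfies 150.413 ≤ longitude ≤ 150.759 and 24.600 ≤ latitude ≤ 24.808.

Zeta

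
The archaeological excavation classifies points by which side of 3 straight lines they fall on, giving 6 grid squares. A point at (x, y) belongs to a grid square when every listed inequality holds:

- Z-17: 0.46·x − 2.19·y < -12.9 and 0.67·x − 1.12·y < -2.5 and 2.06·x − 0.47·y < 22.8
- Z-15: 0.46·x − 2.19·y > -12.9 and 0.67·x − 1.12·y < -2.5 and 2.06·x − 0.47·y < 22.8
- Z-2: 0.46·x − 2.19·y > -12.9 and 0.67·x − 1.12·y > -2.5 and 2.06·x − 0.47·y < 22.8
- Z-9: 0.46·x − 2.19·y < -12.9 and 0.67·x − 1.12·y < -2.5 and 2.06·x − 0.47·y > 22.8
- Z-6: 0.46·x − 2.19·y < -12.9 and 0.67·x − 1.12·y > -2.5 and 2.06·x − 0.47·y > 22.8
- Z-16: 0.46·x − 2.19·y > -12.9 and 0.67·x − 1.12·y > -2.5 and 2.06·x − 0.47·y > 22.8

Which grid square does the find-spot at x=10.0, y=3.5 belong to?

Z-2

0.46·10.0 − 2.19·3.5 = -3.065, which is > -12.9
0.67·10.0 − 1.12·3.5 = 2.780, which is > -2.5
2.06·10.0 − 0.47·3.5 = 18.955, which is < 22.8
This sign pattern matches Z-2.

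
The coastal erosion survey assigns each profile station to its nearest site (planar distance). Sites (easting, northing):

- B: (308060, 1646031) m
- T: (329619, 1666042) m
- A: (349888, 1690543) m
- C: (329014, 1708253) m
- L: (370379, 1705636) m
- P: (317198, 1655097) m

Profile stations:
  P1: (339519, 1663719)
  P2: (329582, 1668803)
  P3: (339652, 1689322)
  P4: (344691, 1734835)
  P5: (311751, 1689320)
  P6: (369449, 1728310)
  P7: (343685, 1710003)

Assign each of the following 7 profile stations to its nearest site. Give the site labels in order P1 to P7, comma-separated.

P1 → T (d²=103406329.00)
P2 → T (d²=7624490.00)
P3 → A (d²=106266537.00)
P4 → C (d²=952371053.00)
P5 → C (d²=656469658.00)
P6 → L (d²=514975176.00)
P7 → C (d²=218300741.00)

T, T, A, C, C, L, C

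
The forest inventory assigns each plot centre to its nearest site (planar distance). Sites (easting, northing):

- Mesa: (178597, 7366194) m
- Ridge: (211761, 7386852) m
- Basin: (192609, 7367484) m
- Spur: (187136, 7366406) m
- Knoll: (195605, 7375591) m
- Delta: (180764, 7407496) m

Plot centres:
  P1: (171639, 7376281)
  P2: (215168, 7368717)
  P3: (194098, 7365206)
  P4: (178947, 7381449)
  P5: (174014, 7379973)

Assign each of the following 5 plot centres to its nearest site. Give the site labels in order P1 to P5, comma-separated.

P1 → Mesa (d²=150161333.00)
P2 → Ridge (d²=340485874.00)
P3 → Basin (d²=7406405.00)
P4 → Mesa (d²=232837525.00)
P5 → Mesa (d²=210864730.00)

Mesa, Ridge, Basin, Mesa, Mesa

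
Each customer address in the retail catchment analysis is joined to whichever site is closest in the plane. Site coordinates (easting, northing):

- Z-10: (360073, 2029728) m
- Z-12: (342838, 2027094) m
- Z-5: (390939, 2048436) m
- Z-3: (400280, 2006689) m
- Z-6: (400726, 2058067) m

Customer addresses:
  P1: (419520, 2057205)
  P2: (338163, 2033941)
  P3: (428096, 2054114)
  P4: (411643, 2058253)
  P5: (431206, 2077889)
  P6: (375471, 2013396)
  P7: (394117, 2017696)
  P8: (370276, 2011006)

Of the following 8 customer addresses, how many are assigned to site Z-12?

P1 → Z-6
P2 → Z-12
P3 → Z-6
P4 → Z-6
P5 → Z-6
P6 → Z-10
P7 → Z-3
P8 → Z-10
1 of the 8 goes to Z-12.

1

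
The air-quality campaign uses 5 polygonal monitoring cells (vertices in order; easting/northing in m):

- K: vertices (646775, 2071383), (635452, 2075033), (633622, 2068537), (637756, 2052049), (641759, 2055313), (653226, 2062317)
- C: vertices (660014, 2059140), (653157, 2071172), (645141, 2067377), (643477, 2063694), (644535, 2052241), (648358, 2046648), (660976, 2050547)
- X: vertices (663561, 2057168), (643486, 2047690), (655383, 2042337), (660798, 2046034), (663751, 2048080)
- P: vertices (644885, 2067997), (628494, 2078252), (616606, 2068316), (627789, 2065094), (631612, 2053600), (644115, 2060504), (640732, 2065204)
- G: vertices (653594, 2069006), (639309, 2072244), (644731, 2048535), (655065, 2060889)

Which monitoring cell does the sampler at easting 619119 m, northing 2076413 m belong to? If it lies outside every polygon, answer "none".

none

Cast a ray rightward from (619119, 2076413). For each polygon, the edges (by vertex number in listed order) whose endpoints lie on opposite sides of northing = 2076413, where each meets that height, and whether that is right or left of the point:
K: no edge straddles that height → 0 crossings.
C: no edge straddles that height → 0 crossings.
X: no edge straddles that height → 0 crossings.
P: 1–2 at easting≈631433.4 (right), 2–3 at easting≈626293.7 (right) → 2 crossings.
G: no edge straddles that height → 0 crossings.
All counts are even, so the point lies outside every listed polygon.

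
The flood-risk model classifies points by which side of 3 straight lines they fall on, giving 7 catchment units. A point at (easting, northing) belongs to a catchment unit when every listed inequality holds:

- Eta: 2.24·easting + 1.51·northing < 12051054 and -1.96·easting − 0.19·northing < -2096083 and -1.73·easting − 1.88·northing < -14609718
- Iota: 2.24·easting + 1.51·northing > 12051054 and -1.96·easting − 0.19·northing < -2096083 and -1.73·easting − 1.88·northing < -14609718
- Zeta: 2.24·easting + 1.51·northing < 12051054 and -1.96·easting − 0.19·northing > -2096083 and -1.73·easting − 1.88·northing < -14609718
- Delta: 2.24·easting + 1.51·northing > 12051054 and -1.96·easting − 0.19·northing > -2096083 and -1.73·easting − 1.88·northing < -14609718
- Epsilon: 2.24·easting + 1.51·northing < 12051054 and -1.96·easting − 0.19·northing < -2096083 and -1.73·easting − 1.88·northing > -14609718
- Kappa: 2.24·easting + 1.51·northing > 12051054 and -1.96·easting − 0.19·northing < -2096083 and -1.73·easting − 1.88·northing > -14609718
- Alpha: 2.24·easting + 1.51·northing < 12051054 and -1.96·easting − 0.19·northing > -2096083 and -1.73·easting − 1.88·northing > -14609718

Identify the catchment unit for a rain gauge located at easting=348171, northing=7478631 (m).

2.24·348171 + 1.51·7478631 = 12072635.850, which is > 12051054
-1.96·348171 − 0.19·7478631 = -2103355.050, which is < -2096083
-1.73·348171 − 1.88·7478631 = -14662162.110, which is < -14609718
This sign pattern matches Iota.

Iota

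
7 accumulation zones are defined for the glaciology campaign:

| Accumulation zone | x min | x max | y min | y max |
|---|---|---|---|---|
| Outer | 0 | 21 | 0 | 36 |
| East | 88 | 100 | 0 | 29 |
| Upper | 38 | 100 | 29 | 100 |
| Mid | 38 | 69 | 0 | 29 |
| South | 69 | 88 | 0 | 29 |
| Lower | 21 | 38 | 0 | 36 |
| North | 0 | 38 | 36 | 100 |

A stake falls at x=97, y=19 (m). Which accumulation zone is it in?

East

The point has x = 97 and y = 19.
Only East satisfies 88 ≤ x ≤ 100 and 0 ≤ y ≤ 29.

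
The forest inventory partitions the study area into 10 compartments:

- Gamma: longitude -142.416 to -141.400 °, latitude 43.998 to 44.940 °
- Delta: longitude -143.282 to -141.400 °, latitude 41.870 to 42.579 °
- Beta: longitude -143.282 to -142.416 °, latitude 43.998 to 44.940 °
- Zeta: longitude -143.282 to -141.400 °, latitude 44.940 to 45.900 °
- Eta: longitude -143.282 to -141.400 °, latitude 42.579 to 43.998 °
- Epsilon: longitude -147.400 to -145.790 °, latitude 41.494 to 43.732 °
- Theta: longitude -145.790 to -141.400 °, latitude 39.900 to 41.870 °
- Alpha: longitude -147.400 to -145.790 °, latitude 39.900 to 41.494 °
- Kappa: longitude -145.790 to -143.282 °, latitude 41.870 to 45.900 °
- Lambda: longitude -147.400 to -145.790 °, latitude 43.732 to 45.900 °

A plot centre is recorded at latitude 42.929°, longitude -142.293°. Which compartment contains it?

The point has longitude = -142.293 and latitude = 42.929.
Only Eta satisfies -143.282 ≤ longitude ≤ -141.400 and 42.579 ≤ latitude ≤ 43.998.

Eta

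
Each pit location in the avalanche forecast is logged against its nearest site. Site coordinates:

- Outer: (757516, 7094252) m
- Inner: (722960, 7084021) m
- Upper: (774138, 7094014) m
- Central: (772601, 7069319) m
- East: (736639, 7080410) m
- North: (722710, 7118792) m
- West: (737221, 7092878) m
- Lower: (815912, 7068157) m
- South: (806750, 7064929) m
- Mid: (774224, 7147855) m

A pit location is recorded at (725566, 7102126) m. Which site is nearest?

West

Squared distances to each site:
Outer: 1082802376.000; Inner: 334582261.000; Upper: 2425043728.000; Central: 3288590474.000; East: 594195985.000; North: 285912292.000; West: 221364529.000; Lower: 9316292677.000; South: 7974458665.000; Mid: 4458742405.000.
Minimum at West.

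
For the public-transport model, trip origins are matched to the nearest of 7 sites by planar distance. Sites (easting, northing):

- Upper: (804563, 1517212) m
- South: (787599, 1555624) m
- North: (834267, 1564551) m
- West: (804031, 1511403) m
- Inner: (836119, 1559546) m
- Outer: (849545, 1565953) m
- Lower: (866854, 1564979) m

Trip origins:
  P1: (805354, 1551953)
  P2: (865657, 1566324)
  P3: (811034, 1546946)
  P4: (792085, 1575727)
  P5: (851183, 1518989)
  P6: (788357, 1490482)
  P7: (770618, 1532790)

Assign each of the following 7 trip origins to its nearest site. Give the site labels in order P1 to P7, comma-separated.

P1 → South (d²=328716266.00)
P2 → Lower (d²=3241834.00)
P3 → South (d²=624506909.00)
P4 → South (d²=424254805.00)
P5 → Inner (d²=1871794345.00)
P6 → West (d²=683362517.00)
P7 → South (d²=809745917.00)

South, Lower, South, South, Inner, West, South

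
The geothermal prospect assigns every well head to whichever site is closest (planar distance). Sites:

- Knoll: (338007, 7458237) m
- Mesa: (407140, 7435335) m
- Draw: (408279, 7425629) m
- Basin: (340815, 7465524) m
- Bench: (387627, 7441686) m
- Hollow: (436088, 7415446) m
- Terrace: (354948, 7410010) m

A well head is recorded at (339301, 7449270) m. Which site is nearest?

Knoll

Squared distances to each site:
Knoll: 82081525.000; Mesa: 4796314146.000; Draw: 5316861365.000; Basin: 266484712.000; Bench: 2392919332.000; Hollow: 10511786345.000; Terrace: 1786176209.000.
Minimum at Knoll.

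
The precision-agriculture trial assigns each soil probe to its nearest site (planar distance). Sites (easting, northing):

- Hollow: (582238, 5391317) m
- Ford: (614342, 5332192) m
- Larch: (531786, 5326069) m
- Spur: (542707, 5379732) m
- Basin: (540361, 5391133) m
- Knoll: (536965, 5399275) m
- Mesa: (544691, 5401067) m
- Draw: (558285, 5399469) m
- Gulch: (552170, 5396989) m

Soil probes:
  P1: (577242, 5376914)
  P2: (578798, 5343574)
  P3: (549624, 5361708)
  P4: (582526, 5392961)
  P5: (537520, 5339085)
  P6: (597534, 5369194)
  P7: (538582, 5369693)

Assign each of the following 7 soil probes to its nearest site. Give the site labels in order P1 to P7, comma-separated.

P1 → Hollow (d²=232406425.00)
P2 → Ford (d²=1392925860.00)
P3 → Spur (d²=372709465.00)
P4 → Hollow (d²=2785680.00)
P5 → Larch (d²=202295012.00)
P6 → Hollow (d²=723394745.00)
P7 → Spur (d²=117797146.00)

Hollow, Ford, Spur, Hollow, Larch, Hollow, Spur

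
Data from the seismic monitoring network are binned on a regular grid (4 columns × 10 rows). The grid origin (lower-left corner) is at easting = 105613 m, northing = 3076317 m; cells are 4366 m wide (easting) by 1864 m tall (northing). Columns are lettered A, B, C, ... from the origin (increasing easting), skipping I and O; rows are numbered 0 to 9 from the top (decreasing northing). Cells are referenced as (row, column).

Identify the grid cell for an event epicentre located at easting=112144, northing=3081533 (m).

Column index: ⌊(112144 − 105613) / 4366⌋ = ⌊1.496⌋ = 1 → column B
Row offset from origin: ⌊(3081533 − 3076317) / 1864⌋ = ⌊2.798⌋ = 2 → row 7 (counted from top)

(7, B)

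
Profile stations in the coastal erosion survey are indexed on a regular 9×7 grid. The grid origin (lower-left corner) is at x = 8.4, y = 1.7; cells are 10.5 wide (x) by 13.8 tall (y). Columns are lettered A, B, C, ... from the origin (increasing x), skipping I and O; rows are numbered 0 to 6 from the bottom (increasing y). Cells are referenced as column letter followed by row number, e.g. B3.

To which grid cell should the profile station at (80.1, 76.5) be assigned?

Column index: ⌊(80.1 − 8.4) / 10.5⌋ = ⌊6.829⌋ = 6 → column G
Row offset from origin: ⌊(76.5 − 1.7) / 13.8⌋ = ⌊5.420⌋ = 5 → row 5

G5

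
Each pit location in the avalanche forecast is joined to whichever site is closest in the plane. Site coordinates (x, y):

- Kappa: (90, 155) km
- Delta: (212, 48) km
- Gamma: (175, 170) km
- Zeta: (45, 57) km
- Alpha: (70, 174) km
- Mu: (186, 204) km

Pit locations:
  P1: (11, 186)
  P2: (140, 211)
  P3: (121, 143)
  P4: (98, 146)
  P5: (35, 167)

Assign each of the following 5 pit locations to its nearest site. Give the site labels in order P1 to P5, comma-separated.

Alpha, Mu, Kappa, Kappa, Alpha

P1 → Alpha (d²=3625.00)
P2 → Mu (d²=2165.00)
P3 → Kappa (d²=1105.00)
P4 → Kappa (d²=145.00)
P5 → Alpha (d²=1274.00)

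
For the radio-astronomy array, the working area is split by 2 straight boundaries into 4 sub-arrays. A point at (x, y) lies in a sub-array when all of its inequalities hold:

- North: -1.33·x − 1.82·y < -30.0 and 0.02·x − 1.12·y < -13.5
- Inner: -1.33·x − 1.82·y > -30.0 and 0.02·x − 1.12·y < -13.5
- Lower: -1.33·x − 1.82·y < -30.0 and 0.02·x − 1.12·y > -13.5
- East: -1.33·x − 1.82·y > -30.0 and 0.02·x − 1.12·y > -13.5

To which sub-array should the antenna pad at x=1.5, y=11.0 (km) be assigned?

East

-1.33·1.5 − 1.82·11.0 = -22.015, which is > -30.0
0.02·1.5 − 1.12·11.0 = -12.290, which is > -13.5
This sign pattern matches East.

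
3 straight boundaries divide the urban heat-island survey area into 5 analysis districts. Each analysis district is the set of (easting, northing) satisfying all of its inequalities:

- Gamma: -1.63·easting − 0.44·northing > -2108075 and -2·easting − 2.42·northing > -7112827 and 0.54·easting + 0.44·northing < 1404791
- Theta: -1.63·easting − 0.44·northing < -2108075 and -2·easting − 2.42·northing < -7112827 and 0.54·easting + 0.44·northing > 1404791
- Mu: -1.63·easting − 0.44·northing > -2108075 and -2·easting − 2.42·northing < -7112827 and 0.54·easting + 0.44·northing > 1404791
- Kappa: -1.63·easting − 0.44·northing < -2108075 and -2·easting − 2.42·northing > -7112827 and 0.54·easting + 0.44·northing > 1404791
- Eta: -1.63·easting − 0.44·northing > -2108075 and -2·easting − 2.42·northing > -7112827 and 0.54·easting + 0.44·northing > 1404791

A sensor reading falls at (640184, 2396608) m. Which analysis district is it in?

Gamma

-1.63·640184 − 0.44·2396608 = -2098007.440, which is > -2108075
-2·640184 − 2.42·2396608 = -7080159.360, which is > -7112827
0.54·640184 + 0.44·2396608 = 1400206.880, which is < 1404791
This sign pattern matches Gamma.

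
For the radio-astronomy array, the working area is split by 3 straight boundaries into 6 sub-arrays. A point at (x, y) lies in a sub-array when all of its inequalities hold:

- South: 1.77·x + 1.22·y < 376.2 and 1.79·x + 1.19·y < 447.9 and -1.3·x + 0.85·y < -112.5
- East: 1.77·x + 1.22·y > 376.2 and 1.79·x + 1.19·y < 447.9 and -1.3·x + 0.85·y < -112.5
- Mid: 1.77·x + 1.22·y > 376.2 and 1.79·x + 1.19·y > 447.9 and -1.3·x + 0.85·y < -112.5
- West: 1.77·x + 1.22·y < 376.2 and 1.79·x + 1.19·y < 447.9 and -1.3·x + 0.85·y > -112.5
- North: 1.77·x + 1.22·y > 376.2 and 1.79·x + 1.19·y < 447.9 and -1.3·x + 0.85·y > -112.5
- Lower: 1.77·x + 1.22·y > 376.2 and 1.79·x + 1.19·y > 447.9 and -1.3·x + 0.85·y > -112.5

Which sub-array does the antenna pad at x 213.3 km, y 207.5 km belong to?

Lower

1.77·213.3 + 1.22·207.5 = 630.691, which is > 376.2
1.79·213.3 + 1.19·207.5 = 628.732, which is > 447.9
-1.3·213.3 + 0.85·207.5 = -100.915, which is > -112.5
This sign pattern matches Lower.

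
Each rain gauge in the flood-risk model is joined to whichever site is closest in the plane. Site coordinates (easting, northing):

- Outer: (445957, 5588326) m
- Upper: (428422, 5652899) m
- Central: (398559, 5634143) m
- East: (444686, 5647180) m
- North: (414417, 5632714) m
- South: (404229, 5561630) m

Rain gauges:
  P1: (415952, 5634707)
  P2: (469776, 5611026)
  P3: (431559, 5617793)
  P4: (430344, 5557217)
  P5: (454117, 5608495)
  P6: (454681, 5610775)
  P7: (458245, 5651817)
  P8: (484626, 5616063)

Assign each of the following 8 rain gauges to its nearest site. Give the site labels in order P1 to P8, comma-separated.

North, Outer, North, South, Outer, Outer, East, Outer

P1 → North (d²=6328274.00)
P2 → Outer (d²=1082634761.00)
P3 → North (d²=516484405.00)
P4 → South (d²=701467794.00)
P5 → Outer (d²=473374161.00)
P6 → Outer (d²=580065777.00)
P7 → East (d²=205348250.00)
P8 → Outer (d²=2264632730.00)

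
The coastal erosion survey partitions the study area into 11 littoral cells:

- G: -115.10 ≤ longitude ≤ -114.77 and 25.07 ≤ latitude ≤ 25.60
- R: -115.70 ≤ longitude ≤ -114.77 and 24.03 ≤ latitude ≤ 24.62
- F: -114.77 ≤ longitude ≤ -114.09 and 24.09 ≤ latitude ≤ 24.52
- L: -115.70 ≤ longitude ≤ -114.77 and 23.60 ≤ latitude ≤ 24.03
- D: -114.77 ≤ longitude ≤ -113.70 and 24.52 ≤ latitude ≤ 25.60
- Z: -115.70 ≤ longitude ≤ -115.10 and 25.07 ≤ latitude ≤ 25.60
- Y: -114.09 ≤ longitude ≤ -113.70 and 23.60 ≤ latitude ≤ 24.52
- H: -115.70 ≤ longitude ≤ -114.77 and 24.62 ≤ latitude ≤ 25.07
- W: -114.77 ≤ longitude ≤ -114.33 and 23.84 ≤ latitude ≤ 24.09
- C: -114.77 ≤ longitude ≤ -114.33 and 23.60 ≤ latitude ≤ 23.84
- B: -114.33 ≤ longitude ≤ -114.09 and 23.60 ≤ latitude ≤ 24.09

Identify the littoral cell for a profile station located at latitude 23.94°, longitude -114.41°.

The point has longitude = -114.41 and latitude = 23.94.
Only W satisfies -114.77 ≤ longitude ≤ -114.33 and 23.84 ≤ latitude ≤ 24.09.

W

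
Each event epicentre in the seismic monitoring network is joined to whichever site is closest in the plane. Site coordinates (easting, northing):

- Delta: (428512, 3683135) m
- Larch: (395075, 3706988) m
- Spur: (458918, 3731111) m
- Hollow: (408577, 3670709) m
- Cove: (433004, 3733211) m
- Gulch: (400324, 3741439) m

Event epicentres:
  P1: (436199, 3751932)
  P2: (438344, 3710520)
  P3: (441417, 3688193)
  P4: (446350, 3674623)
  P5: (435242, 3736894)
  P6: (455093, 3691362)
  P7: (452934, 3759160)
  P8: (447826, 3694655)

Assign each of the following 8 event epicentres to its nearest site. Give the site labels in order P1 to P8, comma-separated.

P1 → Cove (d²=360683866.00)
P2 → Cove (d²=543397081.00)
P3 → Delta (d²=192122389.00)
P4 → Delta (d²=390648388.00)
P5 → Cove (d²=18573133.00)
P6 → Delta (d²=774233090.00)
P7 → Spur (d²=822554657.00)
P8 → Delta (d²=505740996.00)

Cove, Cove, Delta, Delta, Cove, Delta, Spur, Delta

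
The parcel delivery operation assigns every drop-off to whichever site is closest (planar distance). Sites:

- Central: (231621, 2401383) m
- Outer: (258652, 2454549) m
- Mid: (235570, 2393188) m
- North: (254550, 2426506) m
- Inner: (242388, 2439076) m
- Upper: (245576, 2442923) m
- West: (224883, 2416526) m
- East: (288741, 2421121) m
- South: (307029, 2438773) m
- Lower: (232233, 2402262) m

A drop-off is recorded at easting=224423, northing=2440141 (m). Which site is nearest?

Inner

Squared distances to each site:
Central: 1553993768.000; Outer: 1379214905.000; Mid: 2328839818.000; North: 1093549354.000; Inner: 323875450.000; Upper: 455188933.000; West: 557879825.000; East: 4498565524.000; South: 6825622660.000; Lower: 1495814741.000.
Minimum at Inner.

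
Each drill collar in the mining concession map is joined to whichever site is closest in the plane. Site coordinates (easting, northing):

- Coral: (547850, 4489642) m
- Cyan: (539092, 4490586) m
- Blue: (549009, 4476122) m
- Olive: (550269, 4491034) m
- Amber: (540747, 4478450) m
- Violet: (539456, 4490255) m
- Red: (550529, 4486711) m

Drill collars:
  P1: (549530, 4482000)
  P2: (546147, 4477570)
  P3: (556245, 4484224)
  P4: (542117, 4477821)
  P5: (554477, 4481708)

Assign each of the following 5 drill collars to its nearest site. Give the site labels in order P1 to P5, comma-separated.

P1 → Red (d²=23191522.00)
P2 → Blue (d²=10287748.00)
P3 → Red (d²=38857825.00)
P4 → Amber (d²=2272541.00)
P5 → Red (d²=40616713.00)

Red, Blue, Red, Amber, Red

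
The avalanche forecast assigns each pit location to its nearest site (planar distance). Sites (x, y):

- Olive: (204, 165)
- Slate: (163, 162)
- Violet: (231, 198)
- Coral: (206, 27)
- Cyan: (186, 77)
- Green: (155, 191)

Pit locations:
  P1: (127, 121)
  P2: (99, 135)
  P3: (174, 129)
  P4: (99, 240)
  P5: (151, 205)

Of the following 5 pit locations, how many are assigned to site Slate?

P1 → Slate
P2 → Slate
P3 → Slate
P4 → Green
P5 → Green
3 of the 5 go to Slate.

3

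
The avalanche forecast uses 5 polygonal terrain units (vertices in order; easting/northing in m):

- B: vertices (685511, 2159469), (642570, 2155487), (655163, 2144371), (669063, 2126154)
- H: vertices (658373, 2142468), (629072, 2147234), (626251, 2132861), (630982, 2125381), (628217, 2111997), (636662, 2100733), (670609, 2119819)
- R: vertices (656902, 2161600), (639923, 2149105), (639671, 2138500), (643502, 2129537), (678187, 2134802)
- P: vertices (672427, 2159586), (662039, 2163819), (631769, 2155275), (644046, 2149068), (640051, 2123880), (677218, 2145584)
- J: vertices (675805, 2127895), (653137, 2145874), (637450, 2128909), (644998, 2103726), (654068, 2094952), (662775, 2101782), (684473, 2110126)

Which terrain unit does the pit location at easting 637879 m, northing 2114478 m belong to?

H

Cast a ray rightward from (637879, 2114478). For each polygon, the edges (by vertex number in listed order) whose endpoints lie on opposite sides of northing = 2114478, where each meets that height, and whether that is right or left of the point:
B: no edge straddles that height → 0 crossings.
H: 4–5 at easting≈628729.5 (left), 6–7 at easting≈661109.3 (right) → 1 crossing.
R: no edge straddles that height → 0 crossings.
P: no edge straddles that height → 0 crossings.
J: 3–4 at easting≈641775.3 (right), 7–1 at easting≈682350.0 (right) → 2 crossings.
Only H has an odd count, so the point is inside H.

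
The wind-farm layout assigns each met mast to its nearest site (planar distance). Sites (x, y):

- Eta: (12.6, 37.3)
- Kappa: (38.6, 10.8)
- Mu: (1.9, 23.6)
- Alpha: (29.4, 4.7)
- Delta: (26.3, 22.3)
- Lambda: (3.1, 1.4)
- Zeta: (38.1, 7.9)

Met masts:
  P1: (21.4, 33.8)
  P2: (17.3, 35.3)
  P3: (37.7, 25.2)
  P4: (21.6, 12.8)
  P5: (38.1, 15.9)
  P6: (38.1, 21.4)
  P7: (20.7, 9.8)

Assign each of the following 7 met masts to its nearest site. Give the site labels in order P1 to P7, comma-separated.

P1 → Eta (d²=89.69)
P2 → Eta (d²=26.09)
P3 → Delta (d²=138.37)
P4 → Delta (d²=112.34)
P5 → Kappa (d²=26.26)
P6 → Kappa (d²=112.61)
P7 → Alpha (d²=101.70)

Eta, Eta, Delta, Delta, Kappa, Kappa, Alpha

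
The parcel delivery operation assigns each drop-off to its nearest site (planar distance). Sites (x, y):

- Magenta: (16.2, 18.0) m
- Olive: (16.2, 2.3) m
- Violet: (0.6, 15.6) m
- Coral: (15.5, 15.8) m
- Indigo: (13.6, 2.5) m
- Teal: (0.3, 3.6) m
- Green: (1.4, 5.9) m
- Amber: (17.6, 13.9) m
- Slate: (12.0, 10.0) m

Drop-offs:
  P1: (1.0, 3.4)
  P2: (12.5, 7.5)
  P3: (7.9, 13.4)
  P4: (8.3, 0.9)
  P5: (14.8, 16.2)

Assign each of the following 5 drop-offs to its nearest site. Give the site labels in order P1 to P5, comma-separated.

Teal, Slate, Slate, Indigo, Coral

P1 → Teal (d²=0.53)
P2 → Slate (d²=6.50)
P3 → Slate (d²=28.37)
P4 → Indigo (d²=30.65)
P5 → Coral (d²=0.65)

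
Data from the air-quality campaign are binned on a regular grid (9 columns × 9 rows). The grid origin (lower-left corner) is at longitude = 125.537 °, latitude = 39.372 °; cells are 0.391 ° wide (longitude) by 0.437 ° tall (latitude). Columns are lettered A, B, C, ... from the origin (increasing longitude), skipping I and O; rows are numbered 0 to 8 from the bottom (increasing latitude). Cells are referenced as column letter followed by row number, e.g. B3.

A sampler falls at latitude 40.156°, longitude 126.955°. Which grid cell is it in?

D1

Column index: ⌊(126.955 − 125.537) / 0.391⌋ = ⌊3.627⌋ = 3 → column D
Row offset from origin: ⌊(40.156 − 39.372) / 0.437⌋ = ⌊1.794⌋ = 1 → row 1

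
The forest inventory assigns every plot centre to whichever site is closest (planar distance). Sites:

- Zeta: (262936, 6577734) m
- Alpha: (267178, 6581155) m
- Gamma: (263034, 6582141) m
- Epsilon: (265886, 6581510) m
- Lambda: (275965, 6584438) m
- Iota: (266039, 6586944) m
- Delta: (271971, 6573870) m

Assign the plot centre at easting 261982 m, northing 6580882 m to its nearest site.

Gamma

Squared distances to each site:
Zeta: 10820020.000; Alpha: 27072945.000; Gamma: 2691785.000; Epsilon: 15635600.000; Lambda: 208169425.000; Iota: 53207093.000; Delta: 148948265.000.
Minimum at Gamma.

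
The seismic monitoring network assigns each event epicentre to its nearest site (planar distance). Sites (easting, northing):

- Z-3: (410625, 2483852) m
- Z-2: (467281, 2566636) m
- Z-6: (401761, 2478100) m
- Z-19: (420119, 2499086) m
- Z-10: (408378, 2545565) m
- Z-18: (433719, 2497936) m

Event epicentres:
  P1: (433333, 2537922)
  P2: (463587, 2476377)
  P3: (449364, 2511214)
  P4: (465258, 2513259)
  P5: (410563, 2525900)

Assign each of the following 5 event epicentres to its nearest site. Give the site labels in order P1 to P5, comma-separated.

Z-10, Z-18, Z-18, Z-18, Z-10

P1 → Z-10 (d²=681167474.00)
P2 → Z-18 (d²=1356887905.00)
P3 → Z-18 (d²=421071309.00)
P4 → Z-18 (d²=1229502850.00)
P5 → Z-10 (d²=391486450.00)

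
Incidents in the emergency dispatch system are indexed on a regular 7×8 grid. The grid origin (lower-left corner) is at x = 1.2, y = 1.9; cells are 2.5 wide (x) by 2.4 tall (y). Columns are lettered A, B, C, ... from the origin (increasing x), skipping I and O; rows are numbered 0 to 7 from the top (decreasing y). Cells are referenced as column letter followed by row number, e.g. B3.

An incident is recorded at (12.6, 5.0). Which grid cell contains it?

Column index: ⌊(12.6 − 1.2) / 2.5⌋ = ⌊4.560⌋ = 4 → column E
Row offset from origin: ⌊(5.0 − 1.9) / 2.4⌋ = ⌊1.292⌋ = 1 → row 6 (counted from top)

E6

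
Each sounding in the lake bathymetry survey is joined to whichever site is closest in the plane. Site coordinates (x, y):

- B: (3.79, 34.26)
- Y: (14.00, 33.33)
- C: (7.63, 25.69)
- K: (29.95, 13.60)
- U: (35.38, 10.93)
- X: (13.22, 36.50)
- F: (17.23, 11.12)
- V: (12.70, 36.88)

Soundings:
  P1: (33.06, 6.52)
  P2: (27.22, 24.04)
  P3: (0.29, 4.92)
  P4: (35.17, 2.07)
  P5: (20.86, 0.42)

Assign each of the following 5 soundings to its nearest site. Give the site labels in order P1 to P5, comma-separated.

P1 → U (d²=24.83)
P2 → K (d²=116.45)
P3 → F (d²=325.40)
P4 → U (d²=78.54)
P5 → F (d²=127.67)

U, K, F, U, F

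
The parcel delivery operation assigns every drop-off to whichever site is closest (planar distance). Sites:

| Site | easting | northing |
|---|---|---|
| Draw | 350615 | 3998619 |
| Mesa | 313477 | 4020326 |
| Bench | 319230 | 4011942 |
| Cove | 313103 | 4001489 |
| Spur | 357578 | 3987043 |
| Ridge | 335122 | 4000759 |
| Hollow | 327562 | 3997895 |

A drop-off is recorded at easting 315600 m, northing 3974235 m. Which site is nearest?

Squared distances to each site:
Draw: 1820629681.000; Mesa: 2128887410.000; Bench: 1434994749.000; Cove: 749015525.000; Spur: 1926197348.000; Ridge: 1084631060.000; Hollow: 702885044.000.
Minimum at Hollow.

Hollow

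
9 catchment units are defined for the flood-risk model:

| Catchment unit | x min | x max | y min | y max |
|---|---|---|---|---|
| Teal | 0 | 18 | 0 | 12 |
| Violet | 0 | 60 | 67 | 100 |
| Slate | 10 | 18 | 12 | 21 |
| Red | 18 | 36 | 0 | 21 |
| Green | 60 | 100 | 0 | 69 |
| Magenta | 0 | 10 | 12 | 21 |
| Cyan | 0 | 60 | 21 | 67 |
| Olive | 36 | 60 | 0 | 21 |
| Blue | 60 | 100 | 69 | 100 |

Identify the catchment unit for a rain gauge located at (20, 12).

Red

The point has x = 20 and y = 12.
Only Red satisfies 18 ≤ x ≤ 36 and 0 ≤ y ≤ 21.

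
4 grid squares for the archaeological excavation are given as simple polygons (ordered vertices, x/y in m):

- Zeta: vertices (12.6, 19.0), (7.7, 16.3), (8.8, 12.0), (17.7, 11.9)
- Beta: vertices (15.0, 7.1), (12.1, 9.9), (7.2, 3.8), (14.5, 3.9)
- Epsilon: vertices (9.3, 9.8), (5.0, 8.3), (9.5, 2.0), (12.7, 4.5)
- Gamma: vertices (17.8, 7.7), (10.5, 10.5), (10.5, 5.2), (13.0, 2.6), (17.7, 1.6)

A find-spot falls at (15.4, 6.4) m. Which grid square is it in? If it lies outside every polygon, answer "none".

Gamma

Cast a ray rightward from (15.4, 6.4). For each polygon, the edges (by vertex number in listed order) whose endpoints lie on opposite sides of y = 6.4, where each meets that height, and whether that is right or left of the point:
Zeta: no edge straddles that height → 0 crossings.
Beta: 2–3 at x≈9.29 (left), 4–1 at x≈14.89 (left) → 0 crossings.
Epsilon: 2–3 at x≈6.36 (left), 4–1 at x≈11.48 (left) → 0 crossings.
Gamma: 2–3 at x≈10.50 (left), 5–1 at x≈17.78 (right) → 1 crossing.
Only Gamma has an odd count, so the point is inside Gamma.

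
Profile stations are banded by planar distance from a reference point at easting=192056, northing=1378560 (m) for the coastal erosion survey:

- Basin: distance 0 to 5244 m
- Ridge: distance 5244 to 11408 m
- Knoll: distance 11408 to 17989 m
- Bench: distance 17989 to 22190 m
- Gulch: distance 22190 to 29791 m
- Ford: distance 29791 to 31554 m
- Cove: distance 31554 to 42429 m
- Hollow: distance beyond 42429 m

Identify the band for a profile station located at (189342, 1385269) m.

Distance = √((189342−192056)² + (1385269−1378560)²) = √(7365796.000 + 45010681.000) = 7237.159 m.
5244 ≤ 7237.159 < 11408 → Ridge.

Ridge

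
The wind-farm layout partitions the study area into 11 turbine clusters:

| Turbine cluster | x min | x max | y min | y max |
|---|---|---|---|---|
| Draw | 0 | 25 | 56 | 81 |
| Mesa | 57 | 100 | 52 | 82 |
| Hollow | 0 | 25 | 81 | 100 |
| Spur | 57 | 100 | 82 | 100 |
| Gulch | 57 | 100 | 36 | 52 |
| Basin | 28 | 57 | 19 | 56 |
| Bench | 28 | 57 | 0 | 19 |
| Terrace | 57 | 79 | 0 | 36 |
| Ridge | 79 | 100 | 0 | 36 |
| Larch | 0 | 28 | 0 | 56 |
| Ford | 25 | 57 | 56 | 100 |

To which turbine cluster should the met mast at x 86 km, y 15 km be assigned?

Ridge

The point has x = 86 and y = 15.
Only Ridge satisfies 79 ≤ x ≤ 100 and 0 ≤ y ≤ 36.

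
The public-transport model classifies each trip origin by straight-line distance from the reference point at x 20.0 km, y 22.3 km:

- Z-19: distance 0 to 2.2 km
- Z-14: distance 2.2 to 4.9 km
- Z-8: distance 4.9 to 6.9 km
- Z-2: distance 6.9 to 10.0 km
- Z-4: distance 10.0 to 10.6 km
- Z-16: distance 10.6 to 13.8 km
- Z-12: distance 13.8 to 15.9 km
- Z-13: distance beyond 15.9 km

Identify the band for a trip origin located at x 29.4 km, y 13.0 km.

Z-16

Distance = √((29.4−20.0)² + (13.0−22.3)²) = √(88.360 + 86.490) = 13.223 km.
10.6 ≤ 13.223 < 13.8 → Z-16.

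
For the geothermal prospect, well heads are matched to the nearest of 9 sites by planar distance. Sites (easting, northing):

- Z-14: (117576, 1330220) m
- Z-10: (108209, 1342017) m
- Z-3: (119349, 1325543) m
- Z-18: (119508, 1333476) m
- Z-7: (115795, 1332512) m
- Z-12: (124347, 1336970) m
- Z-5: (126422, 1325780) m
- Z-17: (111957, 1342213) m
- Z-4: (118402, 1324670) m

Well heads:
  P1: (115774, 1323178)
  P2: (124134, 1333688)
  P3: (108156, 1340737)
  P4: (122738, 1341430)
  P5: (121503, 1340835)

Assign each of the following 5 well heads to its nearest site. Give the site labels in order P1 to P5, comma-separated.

P1 → Z-4 (d²=9132448.00)
P2 → Z-12 (d²=10816893.00)
P3 → Z-10 (d²=1641209.00)
P4 → Z-12 (d²=22480481.00)
P5 → Z-12 (d²=23026561.00)

Z-4, Z-12, Z-10, Z-12, Z-12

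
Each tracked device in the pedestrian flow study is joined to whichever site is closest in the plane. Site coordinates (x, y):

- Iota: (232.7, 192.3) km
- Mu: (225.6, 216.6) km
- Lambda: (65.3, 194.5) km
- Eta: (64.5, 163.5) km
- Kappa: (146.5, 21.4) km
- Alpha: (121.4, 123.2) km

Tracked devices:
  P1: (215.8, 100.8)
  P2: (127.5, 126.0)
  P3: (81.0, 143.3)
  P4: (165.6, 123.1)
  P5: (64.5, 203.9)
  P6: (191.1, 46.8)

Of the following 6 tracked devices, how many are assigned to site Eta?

1

P1 → Iota
P2 → Alpha
P3 → Eta
P4 → Alpha
P5 → Lambda
P6 → Kappa
1 of the 6 goes to Eta.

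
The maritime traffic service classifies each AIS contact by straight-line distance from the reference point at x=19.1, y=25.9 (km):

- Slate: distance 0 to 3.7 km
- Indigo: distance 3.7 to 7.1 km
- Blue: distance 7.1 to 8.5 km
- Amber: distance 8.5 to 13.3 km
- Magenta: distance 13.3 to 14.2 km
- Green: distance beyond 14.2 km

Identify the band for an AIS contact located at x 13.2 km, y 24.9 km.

Indigo

Distance = √((13.2−19.1)² + (24.9−25.9)²) = √(34.810 + 1.000) = 5.984 km.
3.7 ≤ 5.984 < 7.1 → Indigo.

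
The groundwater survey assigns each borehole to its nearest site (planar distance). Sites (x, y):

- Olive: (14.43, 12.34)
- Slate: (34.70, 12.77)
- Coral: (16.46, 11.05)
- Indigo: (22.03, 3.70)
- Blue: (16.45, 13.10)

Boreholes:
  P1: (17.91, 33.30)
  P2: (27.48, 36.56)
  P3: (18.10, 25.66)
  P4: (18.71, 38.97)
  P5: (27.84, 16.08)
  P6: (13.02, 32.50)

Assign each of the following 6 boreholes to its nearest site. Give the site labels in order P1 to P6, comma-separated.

Blue, Slate, Blue, Blue, Slate, Blue

P1 → Blue (d²=410.17)
P2 → Slate (d²=618.09)
P3 → Blue (d²=160.48)
P4 → Blue (d²=674.36)
P5 → Slate (d²=58.02)
P6 → Blue (d²=388.12)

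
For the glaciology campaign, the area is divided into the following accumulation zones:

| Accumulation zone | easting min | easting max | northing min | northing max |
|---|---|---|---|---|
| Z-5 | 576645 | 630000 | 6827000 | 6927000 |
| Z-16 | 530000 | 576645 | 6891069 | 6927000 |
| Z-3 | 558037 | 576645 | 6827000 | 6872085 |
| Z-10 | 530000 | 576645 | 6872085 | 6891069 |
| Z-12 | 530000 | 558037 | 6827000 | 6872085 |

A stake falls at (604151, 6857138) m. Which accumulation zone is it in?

The point has easting = 604151 and northing = 6857138.
Only Z-5 satisfies 576645 ≤ easting ≤ 630000 and 6827000 ≤ northing ≤ 6927000.

Z-5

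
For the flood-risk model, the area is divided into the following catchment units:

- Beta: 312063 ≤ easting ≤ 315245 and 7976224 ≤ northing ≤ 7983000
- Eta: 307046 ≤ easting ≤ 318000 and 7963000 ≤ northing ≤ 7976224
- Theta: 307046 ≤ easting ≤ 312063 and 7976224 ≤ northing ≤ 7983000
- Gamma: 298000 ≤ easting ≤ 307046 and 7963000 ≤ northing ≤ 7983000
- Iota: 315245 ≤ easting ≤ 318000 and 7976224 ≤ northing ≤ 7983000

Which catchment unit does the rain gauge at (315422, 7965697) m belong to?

Eta

The point has easting = 315422 and northing = 7965697.
Only Eta satisfies 307046 ≤ easting ≤ 318000 and 7963000 ≤ northing ≤ 7976224.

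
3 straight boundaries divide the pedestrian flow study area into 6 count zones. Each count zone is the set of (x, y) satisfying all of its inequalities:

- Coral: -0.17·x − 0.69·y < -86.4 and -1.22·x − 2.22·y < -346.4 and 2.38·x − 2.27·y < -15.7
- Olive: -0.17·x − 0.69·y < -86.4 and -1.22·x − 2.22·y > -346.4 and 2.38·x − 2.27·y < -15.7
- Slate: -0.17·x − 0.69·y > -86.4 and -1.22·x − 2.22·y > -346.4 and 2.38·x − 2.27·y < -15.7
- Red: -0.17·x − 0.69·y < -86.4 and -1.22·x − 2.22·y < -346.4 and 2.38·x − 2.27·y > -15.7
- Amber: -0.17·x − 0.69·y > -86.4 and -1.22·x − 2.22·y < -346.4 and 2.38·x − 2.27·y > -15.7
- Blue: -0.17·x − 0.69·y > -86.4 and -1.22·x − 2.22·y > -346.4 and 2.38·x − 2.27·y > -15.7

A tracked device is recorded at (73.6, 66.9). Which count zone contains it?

Blue

-0.17·73.6 − 0.69·66.9 = -58.673, which is > -86.4
-1.22·73.6 − 2.22·66.9 = -238.310, which is > -346.4
2.38·73.6 − 2.27·66.9 = 23.305, which is > -15.7
This sign pattern matches Blue.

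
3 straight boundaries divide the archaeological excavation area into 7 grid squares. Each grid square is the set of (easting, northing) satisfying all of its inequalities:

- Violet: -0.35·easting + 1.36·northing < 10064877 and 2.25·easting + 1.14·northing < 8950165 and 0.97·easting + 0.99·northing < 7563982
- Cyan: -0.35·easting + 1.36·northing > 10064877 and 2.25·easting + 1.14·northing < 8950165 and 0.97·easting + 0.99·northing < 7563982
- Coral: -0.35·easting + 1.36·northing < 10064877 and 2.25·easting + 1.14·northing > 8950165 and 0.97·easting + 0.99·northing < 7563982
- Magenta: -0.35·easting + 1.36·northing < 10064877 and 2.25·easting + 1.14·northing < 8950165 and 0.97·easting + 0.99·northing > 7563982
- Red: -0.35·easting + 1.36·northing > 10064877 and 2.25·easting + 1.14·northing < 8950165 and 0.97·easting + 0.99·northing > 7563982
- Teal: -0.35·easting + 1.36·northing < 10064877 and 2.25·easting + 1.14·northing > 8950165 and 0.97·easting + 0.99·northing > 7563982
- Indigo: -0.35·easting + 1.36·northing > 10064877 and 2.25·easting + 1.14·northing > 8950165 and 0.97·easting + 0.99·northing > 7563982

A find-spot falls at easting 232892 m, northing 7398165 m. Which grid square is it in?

Coral

-0.35·232892 + 1.36·7398165 = 9979992.200, which is < 10064877
2.25·232892 + 1.14·7398165 = 8957915.100, which is > 8950165
0.97·232892 + 0.99·7398165 = 7550088.590, which is < 7563982
This sign pattern matches Coral.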